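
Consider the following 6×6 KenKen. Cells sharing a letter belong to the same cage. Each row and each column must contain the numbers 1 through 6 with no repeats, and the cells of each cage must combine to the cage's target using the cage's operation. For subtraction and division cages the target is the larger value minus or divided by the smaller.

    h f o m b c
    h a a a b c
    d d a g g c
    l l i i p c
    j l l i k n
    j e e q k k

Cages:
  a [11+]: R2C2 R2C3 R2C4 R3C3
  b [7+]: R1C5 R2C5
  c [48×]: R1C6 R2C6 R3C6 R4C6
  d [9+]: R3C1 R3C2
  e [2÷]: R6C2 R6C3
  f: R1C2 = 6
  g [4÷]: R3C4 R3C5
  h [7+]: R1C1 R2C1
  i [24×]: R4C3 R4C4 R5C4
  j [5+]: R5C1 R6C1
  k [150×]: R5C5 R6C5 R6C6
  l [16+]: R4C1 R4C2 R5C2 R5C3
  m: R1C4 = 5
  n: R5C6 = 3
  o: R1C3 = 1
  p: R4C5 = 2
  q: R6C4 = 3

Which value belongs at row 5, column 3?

Cage f is a single given cell, so R1C2 = 6.
Cage o is given, which forces R1C3 = 1.
M is a freebie, which forces R1C4 = 5.
P is a freebie; hence R4C5 = 2.
Cage k needs product 150, leaving R5C5 = 5.
Cage n is a single given cell; hence R5C6 = 3.
Q is a freebie; hence R6C4 = 3.
The 3 cells of cage k must have product 150, leaving R6C5 = 6.
Cage k needs product 150; hence R6C6 = 5.
Column 1 needs a 2, and only R1C1 is open for it.
2 is placed in row 1, which forces R1C6 = 4.
The two cells of cage h must have sum 7, so R2C1 = 5.
Row 1 now contains 4, leaving R1C5 = 3.
Cage b needs two cells with sum 7, which forces R2C5 = 4.
Column 5 already has 4, so R3C5 = 1.
1 is placed in row 3; hence R3C4 = 4.
Row 3 now contains 4, so R3C1 = 6.
Cage d's pair has sum 9, so R3C2 = 3.
Row 3 now contains 6; hence R3C6 = 2.
Cage i has product 24, so R4C3 = 4.
Column 3 now contains 4; hence R5C3 = 6.
Row 5 already has 6, so R5C4 = 1.
Column 3 now contains 4; hence R6C3 = 2.
The 4 cells of cage a must have sum 11, which forces R2C2 = 1.
Column 3 already has 2, which forces R2C3 = 3.
Column 4 now contains 1, so R2C4 = 2.
Row 2 now contains 1, so R2C6 = 6.
Row 3 now contains 2, which forces R3C3 = 5.
Row 4 already has 4, so R4C2 = 5.
Column 4 now contains 1, so R4C4 = 6.
Column 6 already has 6, leaving R4C6 = 1.
Row 5 now contains 1; hence R5C1 = 4.
Row 5 now contains 4, leaving R5C2 = 2.
The two cells of cage j must have sum 5, leaving R6C1 = 1.
Column 2 already has 1, which forces R6C2 = 4.
Row 4 now contains 1, so R4C1 = 3.
Filled in: 2 6 1 5 3 4 / 5 1 3 2 4 6 / 6 3 5 4 1 2 / 3 5 4 6 2 1 / 4 2 6 1 5 3 / 1 4 2 3 6 5.

6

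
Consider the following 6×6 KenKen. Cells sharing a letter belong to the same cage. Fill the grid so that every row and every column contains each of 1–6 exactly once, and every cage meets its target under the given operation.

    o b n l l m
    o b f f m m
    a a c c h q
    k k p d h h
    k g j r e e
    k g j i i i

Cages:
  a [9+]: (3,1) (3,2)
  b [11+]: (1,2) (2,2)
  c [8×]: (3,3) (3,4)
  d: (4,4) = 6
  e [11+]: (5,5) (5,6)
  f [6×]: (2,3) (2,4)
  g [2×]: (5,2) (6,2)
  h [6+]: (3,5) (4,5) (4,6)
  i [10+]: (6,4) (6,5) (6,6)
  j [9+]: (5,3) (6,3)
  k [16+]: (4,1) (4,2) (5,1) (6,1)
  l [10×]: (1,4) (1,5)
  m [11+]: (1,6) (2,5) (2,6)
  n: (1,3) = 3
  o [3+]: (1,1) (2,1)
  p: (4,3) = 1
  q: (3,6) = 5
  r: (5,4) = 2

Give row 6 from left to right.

Cage n is a single given cell, which forces (1,3) = 3.
Cage q is a single given cell, which forces (3,6) = 5.
P is a freebie, so (4,3) = 1.
Cage d is given, which forces (4,4) = 6.
R is a freebie, so (5,4) = 2.
Column 6 now contains 5, which forces (5,6) = 6.
Column 4 already has 2, which forces (1,4) = 5.
Cage l needs two cells with product 10, leaving (1,5) = 2.
Cage c needs two cells with product 8, which forces (3,3) = 2.
Column 4 already has 2; hence (3,4) = 4.
The 3 cells of cage h must have sum 6, which forces (3,5) = 1.
2 is placed in column 5, which forces (4,5) = 3.
Row 4 now contains 3; hence (4,6) = 2.
2 is placed in row 5, so (5,2) = 1.
Row 5 already has 6; hence (5,5) = 5.
Cage g needs two cells with product 2, so (6,2) = 2.
Row 1 already has 2, so (1,1) = 1.
Row 1 already has 5, so (1,2) = 6.
1 is placed in row 1, leaving (1,6) = 4.
Cage o's pair has sum 3, so (2,1) = 2.
The two cells of cage b must have sum 11, leaving (2,2) = 5.
Column 3 already has 2; hence (2,3) = 6.
Cage f needs two cells with product 6; hence (2,4) = 1.
Row 2 already has 6; hence (2,5) = 4.
Row 2 now contains 1, leaving (2,6) = 3.
Column 2 now contains 6; hence (3,2) = 3.
The 4 cells of cage k must have sum 16, which forces (4,1) = 5.
Cage k needs sum 16, leaving (4,2) = 4.
5 is placed in row 5, leaving (5,3) = 4.
Cage j's pair has sum 9, which forces (6,3) = 5.
1 is placed in column 4, which forces (6,4) = 3.
The 3 cells of cage i must have sum 10, which forces (6,5) = 6.
3 is placed in column 6, leaving (6,6) = 1.
Row 3 now contains 3, so (3,1) = 6.
4 is placed in row 5; hence (5,1) = 3.
Row 6 now contains 3, which forces (6,1) = 4.
The full grid is 1 6 3 5 2 4 / 2 5 6 1 4 3 / 6 3 2 4 1 5 / 5 4 1 6 3 2 / 3 1 4 2 5 6 / 4 2 5 3 6 1.

4 2 5 3 6 1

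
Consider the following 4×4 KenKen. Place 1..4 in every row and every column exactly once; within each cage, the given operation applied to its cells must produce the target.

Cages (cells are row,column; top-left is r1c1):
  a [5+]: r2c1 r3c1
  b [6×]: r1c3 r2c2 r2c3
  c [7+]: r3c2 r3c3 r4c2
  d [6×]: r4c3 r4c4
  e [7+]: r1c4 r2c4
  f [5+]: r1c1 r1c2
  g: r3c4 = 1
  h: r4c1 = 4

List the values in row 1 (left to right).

1 4 2 3

Cage g is a single given cell, which forces r3c4 = 1.
Cage h is a single given cell, leaving r4c1 = 4.
Row 2 needs a 4, and only r2c4 is open for it.
Column 4 already has 4, which forces r1c4 = 3.
3 is placed in column 4, so r4c4 = 2.
Cage f's pair has sum 5, leaving r1c1 = 1.
Cage f needs two cells with sum 5, leaving r1c2 = 4.
Row 1 already has 1; hence r1c3 = 2.
Column 2 already has 4, leaving r3c2 = 2.
Column 3 already has 2, leaving r3c3 = 4.
Row 4 now contains 2, so r4c2 = 1.
Row 4 now contains 2, leaving r4c3 = 3.
Cage a needs two cells with sum 5, so r2c1 = 2.
1 is placed in column 2, so r2c2 = 3.
Column 3 already has 3; hence r2c3 = 1.
2 is placed in row 3, leaving r3c1 = 3.
Completed grid: 1 4 2 3 / 2 3 1 4 / 3 2 4 1 / 4 1 3 2.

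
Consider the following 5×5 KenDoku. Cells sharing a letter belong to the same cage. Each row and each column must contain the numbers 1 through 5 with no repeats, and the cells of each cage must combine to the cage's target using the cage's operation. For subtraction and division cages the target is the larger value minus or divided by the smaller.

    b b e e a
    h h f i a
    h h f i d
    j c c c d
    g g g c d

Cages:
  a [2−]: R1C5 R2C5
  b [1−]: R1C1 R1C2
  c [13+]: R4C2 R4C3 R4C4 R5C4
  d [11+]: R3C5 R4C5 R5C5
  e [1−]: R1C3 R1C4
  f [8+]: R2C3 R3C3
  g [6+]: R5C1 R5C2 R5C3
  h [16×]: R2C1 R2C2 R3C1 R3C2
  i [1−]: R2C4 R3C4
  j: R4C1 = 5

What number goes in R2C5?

J is a freebie, which forces R4C1 = 5.
The only place for 5 in column 2 is R1C2.
Cage b's pair has difference 1, leaving R1C1 = 4.
In column 1, 3 can only go at R5C1, so R5C1 = 3.
The only place for 3 in column 2 is R4C2.
Column 2 needs a 1, and only R5C2 is open for it.
1 is placed in row 5, leaving R5C3 = 2.
Cage e needs two cells with difference 1, leaving R1C4 = 2.
Cage c has sum 13, leaving R5C4 = 5.
Row 5 now contains 5, leaving R5C5 = 4.
Cage d needs sum 11; hence R3C5 = 5.
Column 5 now contains 4; hence R4C5 = 2.
The two cells of cage f must have sum 8, so R2C3 = 5.
Row 3 already has 5, so R3C3 = 3.
Row 3 already has 3, leaving R3C4 = 4.
Column 4 already has 4, which forces R4C4 = 1.
3 is placed in column 3, leaving R1C3 = 1.
1 is placed in row 1, leaving R1C5 = 3.
Cage h has product 16, so R2C1 = 2.
Cage h has product 16; hence R2C2 = 4.
Column 4 already has 4, so R2C4 = 3.
Column 5 now contains 3; hence R2C5 = 1.
Cage h needs product 16, so R3C1 = 1.
4 is placed in row 3, leaving R3C2 = 2.
Row 4 now contains 1, which forces R4C3 = 4.
The full grid is 4 5 1 2 3 / 2 4 5 3 1 / 1 2 3 4 5 / 5 3 4 1 2 / 3 1 2 5 4.

1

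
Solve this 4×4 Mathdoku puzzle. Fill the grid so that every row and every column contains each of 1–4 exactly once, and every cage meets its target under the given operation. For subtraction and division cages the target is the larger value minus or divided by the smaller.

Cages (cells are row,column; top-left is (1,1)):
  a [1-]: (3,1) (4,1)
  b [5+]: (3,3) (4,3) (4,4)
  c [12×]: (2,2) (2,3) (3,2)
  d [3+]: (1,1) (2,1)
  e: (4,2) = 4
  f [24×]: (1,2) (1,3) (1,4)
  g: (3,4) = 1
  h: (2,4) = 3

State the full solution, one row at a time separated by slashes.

H is a freebie, leaving (2,4) = 3.
Cage g is given, which forces (3,4) = 1.
E is a freebie; hence (4,2) = 4.
1 is placed in column 4, which forces (4,4) = 2.
Column 4 already has 2, so (1,4) = 4.
4 is placed in column 2, leaving (2,2) = 1.
The 3 cells of cage c must have product 12, which forces (2,3) = 4.
The 3 cells of cage c must have product 12, so (3,2) = 3.
Row 3 already has 1, which forces (3,3) = 2.
Cage b has sum 5; hence (4,3) = 1.
Cage d needs two cells with sum 3, leaving (1,1) = 1.
Column 2 already has 3, leaving (1,2) = 2.
2 is placed in column 3, leaving (1,3) = 3.
1 is placed in row 2; hence (2,1) = 2.
Row 3 already has 2, so (3,1) = 4.
Row 4 already has 1, leaving (4,1) = 3.

1 2 3 4 / 2 1 4 3 / 4 3 2 1 / 3 4 1 2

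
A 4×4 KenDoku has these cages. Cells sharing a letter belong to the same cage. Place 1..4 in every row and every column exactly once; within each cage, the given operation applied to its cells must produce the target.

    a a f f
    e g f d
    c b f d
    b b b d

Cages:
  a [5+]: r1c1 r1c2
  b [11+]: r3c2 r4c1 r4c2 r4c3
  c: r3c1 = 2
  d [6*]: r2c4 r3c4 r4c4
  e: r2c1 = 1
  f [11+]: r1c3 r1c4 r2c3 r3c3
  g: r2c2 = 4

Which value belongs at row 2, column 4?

Cage e is given, which forces r2c1 = 1.
G is a freebie, which forces r2c2 = 4.
Cage c is a single given cell; hence r3c1 = 2.
Row 3 now contains 2, leaving r3c2 = 3.
3 is placed in row 3; hence r3c4 = 1.
Row 3 now contains 1, so r3c3 = 4.
The 4 cells of cage b must have sum 11; hence r4c2 = 1.
4 is placed in column 3; hence r4c3 = 3.
Row 4 already has 3, leaving r4c4 = 2.
Cage a's pair has sum 5, which forces r1c1 = 3.
Column 2 already has 1, leaving r1c2 = 2.
3 is placed in column 3, which forces r1c3 = 1.
Cage f needs sum 11; hence r1c4 = 4.
3 is placed in column 3, so r2c3 = 2.
Column 4 already has 2; hence r2c4 = 3.
Row 4 already has 3; hence r4c1 = 4.
The full grid is 3 2 1 4 / 1 4 2 3 / 2 3 4 1 / 4 1 3 2.

3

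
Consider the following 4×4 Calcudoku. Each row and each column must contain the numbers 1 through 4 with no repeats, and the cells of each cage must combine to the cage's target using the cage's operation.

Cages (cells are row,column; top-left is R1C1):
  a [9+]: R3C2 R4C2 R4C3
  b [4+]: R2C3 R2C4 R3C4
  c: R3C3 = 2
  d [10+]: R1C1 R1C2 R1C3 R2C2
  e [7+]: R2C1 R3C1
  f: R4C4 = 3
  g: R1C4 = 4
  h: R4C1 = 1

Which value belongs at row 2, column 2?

G is a freebie, which forces R1C4 = 4.
Cage b has sum 4, so R2C3 = 1.
The 3 cells of cage b must have sum 4; hence R2C4 = 2.
C is a freebie, which forces R3C3 = 2.
Cage b needs sum 4, which forces R3C4 = 1.
H is a freebie, which forces R4C1 = 1.
Cage f is given, leaving R4C4 = 3.
The 4 cells of cage d must have sum 10, which forces R1C1 = 2.
The 4 cells of cage d must have sum 10, leaving R1C2 = 1.
Column 3 now contains 2, leaving R1C3 = 3.
The 4 cells of cage d must have sum 10, leaving R2C2 = 4.
The 3 cells of cage a must have sum 9; hence R3C2 = 3.
Cage a has sum 9; hence R4C2 = 2.
3 is placed in row 4; hence R4C3 = 4.
Row 2 now contains 4; hence R2C1 = 3.
Row 3 already has 3, which forces R3C1 = 4.
Completed grid: 2 1 3 4 / 3 4 1 2 / 4 3 2 1 / 1 2 4 3.

4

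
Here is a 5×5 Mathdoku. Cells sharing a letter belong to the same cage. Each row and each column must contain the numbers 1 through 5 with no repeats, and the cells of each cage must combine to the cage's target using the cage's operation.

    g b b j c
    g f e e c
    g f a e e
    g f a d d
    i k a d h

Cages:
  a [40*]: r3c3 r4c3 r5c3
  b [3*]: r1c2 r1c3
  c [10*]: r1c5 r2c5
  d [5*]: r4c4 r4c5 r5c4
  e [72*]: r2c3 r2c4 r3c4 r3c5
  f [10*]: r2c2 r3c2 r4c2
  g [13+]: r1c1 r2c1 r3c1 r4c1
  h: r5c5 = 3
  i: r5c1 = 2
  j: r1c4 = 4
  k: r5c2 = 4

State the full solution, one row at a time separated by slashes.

5 3 1 4 2 / 4 1 3 2 5 / 1 5 2 3 4 / 3 2 4 5 1 / 2 4 5 1 3

J is a freebie, leaving r1c4 = 4.
Cage d has product 5; hence r4c4 = 5.
The 3 cells of cage d must have product 5, so r4c5 = 1.
Cage i is given; hence r5c1 = 2.
Cage k is given, which forces r5c2 = 4.
Row 5 already has 4; hence r5c3 = 5.
Cage d has product 5; hence r5c4 = 1.
H is a freebie, which forces r5c5 = 3.
Cage e has product 72; hence r2c3 = 3.
Cage e needs product 72, so r2c4 = 2.
Row 2 now contains 2, leaving r2c5 = 5.
Cage e needs product 72; hence r3c4 = 3.
Cage e has product 72, so r3c5 = 4.
Row 4 already has 1, leaving r4c2 = 2.
Row 4 already has 2, which forces r4c3 = 4.
The two cells of cage b must have product 3, so r1c2 = 3.
3 is placed in column 3; hence r1c3 = 1.
Column 5 now contains 5, leaving r1c5 = 2.
The 4 cells of cage g must have sum 13, which forces r2c1 = 4.
Row 2 now contains 5, so r2c2 = 1.
Cage f needs product 10, leaving r3c2 = 5.
4 is placed in row 3, leaving r3c3 = 2.
4 is placed in row 4, leaving r4c1 = 3.
Row 1 now contains 1, which forces r1c1 = 5.
Row 3 now contains 5, so r3c1 = 1.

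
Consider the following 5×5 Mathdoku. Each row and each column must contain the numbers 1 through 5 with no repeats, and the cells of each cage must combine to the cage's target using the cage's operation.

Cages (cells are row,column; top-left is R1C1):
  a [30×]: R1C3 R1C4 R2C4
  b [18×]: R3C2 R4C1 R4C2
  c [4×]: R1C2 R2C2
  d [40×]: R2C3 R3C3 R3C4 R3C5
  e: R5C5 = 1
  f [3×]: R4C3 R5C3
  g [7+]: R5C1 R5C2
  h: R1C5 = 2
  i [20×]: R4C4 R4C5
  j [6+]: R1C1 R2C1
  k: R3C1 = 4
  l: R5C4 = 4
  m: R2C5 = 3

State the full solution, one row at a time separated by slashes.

1 4 5 3 2 / 5 1 4 2 3 / 4 3 2 1 5 / 3 2 1 5 4 / 2 5 3 4 1

H is a freebie, so R1C5 = 2.
Cage m is given, so R2C5 = 3.
K is a freebie, so R3C1 = 4.
Cage b needs product 18, which forces R3C2 = 3.
Cage b needs product 18, leaving R4C1 = 3.
Cage b needs product 18, which forces R4C2 = 2.
3 is placed in row 4, which forces R4C3 = 1.
Column 3 now contains 1, which forces R5C3 = 3.
Cage l is a single given cell; hence R5C4 = 4.
E is a freebie, which forces R5C5 = 1.
Column 3 now contains 3, so R1C3 = 5.
Cage a needs product 30, which forces R1C4 = 3.
The 4 cells of cage d must have product 40, so R2C3 = 4.
The 3 cells of cage a must have product 30, leaving R2C4 = 2.
Cage d needs product 40, so R3C3 = 2.
Cage d needs product 40, leaving R3C4 = 1.
Column 5 now contains 1; hence R3C5 = 5.
4 is placed in column 4, which forces R4C4 = 5.
The two cells of cage i must have product 20; hence R4C5 = 4.
The two cells of cage g must have sum 7, which forces R5C1 = 2.
4 is placed in row 5; hence R5C2 = 5.
Row 1 now contains 5, leaving R1C1 = 1.
Cage c needs two cells with product 4, so R1C2 = 4.
Cage j's pair has sum 6, which forces R2C1 = 5.
Row 2 now contains 4, which forces R2C2 = 1.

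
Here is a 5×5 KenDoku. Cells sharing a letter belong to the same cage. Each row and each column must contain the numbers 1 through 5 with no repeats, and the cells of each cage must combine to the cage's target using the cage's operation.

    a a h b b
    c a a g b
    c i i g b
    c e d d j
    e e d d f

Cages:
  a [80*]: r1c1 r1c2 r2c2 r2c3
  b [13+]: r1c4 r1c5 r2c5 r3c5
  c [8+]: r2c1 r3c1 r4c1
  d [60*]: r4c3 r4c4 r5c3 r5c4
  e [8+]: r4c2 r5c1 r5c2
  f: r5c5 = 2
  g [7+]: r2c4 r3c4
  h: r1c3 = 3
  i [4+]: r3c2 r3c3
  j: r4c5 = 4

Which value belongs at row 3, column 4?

H is a freebie, which forces r1c3 = 3.
3 is placed in column 3, so r3c3 = 1.
Cage j is a single given cell, leaving r4c5 = 4.
Cage f is given, leaving r5c5 = 2.
Cage b needs sum 13, which forces r1c4 = 4.
Row 3 already has 1, so r3c2 = 3.
3 is placed in row 3; hence r3c5 = 5.
Cage d needs product 60, which forces r4c3 = 5.
Cage d needs product 60; hence r5c3 = 4.
Column 5 already has 5, which forces r1c5 = 1.
The 4 cells of cage a must have product 80, so r2c2 = 4.
Column 3 already has 4, so r2c3 = 2.
Cage g's pair has sum 7, leaving r2c4 = 5.
Cage b needs sum 13, so r2c5 = 3.
5 is placed in row 3; hence r3c4 = 2.
Cage e has sum 8, leaving r4c2 = 2.
The 4 cells of cage a must have product 80, leaving r1c1 = 2.
Column 2 already has 2, which forces r1c2 = 5.
Row 2 already has 3, leaving r2c1 = 1.
Row 3 already has 2, so r3c1 = 4.
Cage c has sum 8, which forces r4c1 = 3.
Row 4 now contains 3, so r4c4 = 1.
Column 1 now contains 1, leaving r5c1 = 5.
Column 2 already has 5, which forces r5c2 = 1.
1 is placed in column 4, so r5c4 = 3.
The full grid is 2 5 3 4 1 / 1 4 2 5 3 / 4 3 1 2 5 / 3 2 5 1 4 / 5 1 4 3 2.

2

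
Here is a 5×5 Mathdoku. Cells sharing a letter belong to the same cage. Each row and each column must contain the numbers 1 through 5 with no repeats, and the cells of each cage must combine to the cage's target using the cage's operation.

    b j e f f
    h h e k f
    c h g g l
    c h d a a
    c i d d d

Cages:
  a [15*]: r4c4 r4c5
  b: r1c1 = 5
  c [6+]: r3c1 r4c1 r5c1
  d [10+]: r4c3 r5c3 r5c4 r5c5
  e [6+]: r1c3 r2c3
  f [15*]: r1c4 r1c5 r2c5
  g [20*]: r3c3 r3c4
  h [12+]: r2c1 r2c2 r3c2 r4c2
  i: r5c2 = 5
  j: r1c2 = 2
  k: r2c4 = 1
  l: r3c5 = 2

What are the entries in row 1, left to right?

B is a freebie; hence r1c1 = 5.
Cage j is a single given cell; hence r1c2 = 2.
K is a freebie, leaving r2c4 = 1.
L is a freebie, leaving r3c5 = 2.
Cage i is given; hence r5c2 = 5.
Column 4 now contains 1; hence r1c4 = 3.
Cage f needs product 15, so r1c5 = 1.
Cage h needs sum 12, so r2c1 = 4.
The 4 cells of cage h must have sum 12, which forces r2c2 = 3.
The 3 cells of cage f must have product 15, so r2c5 = 5.
Column 4 already has 3, so r4c4 = 5.
Column 5 already has 5, leaving r4c5 = 3.
3 is placed in column 5, which forces r5c5 = 4.
Row 1 now contains 1, so r1c3 = 4.
Row 2 already has 5; hence r2c3 = 2.
Cage g's pair has product 20; hence r3c3 = 5.
Column 4 already has 5, leaving r3c4 = 4.
Cage d has sum 10, which forces r4c3 = 1.
Cage d has sum 10, leaving r5c3 = 3.
Row 5 already has 4; hence r5c4 = 2.
Cage c needs sum 6, leaving r3c1 = 3.
4 is placed in row 3; hence r3c2 = 1.
Row 4 already has 1, which forces r4c1 = 2.
Row 4 already has 1, so r4c2 = 4.
Row 5 now contains 2; hence r5c1 = 1.
The full grid is 5 2 4 3 1 / 4 3 2 1 5 / 3 1 5 4 2 / 2 4 1 5 3 / 1 5 3 2 4.

5 2 4 3 1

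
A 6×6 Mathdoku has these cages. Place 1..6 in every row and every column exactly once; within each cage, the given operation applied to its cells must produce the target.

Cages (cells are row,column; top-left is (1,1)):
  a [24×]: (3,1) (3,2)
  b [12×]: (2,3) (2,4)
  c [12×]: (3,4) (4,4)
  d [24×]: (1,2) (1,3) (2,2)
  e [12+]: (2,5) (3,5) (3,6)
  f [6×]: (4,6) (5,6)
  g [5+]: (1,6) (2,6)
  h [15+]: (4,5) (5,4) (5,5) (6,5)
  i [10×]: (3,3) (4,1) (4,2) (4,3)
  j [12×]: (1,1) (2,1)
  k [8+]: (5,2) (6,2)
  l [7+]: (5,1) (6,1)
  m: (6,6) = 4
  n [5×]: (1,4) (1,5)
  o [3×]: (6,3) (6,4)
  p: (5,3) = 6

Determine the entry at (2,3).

2

Cage i has product 10; hence (3,3) = 1.
P is a freebie, which forces (5,3) = 6.
Column 3 already has 1; hence (6,3) = 3.
3 is placed in row 6, which forces (6,4) = 1.
Cage m is given, so (6,6) = 4.
1 is placed in column 4, so (1,4) = 5.
Cage n needs two cells with product 5; hence (1,5) = 1.
Row 2 needs a 1, and only (2,2) is open for it.
Cage d has product 24; hence (1,2) = 6.
Cage d needs product 24, which forces (1,3) = 4.
Column 3 now contains 4; hence (2,3) = 2.
2 is placed in row 2; hence (2,6) = 3.
Column 2 now contains 6, leaving (3,2) = 4.
Cage i has product 10, so (4,1) = 1.
2 is placed in column 3; hence (4,3) = 5.
Column 2 now contains 6; hence (6,2) = 5.
Column 6 already has 3, leaving (1,6) = 2.
Row 2 already has 3; hence (2,4) = 6.
4 is placed in row 3, so (3,1) = 6.
Row 3 already has 6, so (3,6) = 5.
Row 4 now contains 5, which forces (4,2) = 2.
2 is placed in row 4, leaving (4,4) = 4.
Cage f's pair has product 6, leaving (4,6) = 6.
Cage l's pair has sum 7, which forces (5,1) = 5.
Cage k's pair has sum 8, which forces (5,2) = 3.
Row 5 already has 3; hence (5,4) = 2.
2 is placed in row 5; hence (5,5) = 4.
Cage f's pair has product 6, which forces (5,6) = 1.
Cage l needs two cells with sum 7, which forces (6,1) = 2.
Row 6 already has 2; hence (6,5) = 6.
2 is placed in row 1, leaving (1,1) = 3.
6 is placed in row 2, which forces (2,1) = 4.
Column 5 already has 4, leaving (2,5) = 5.
Column 4 now contains 2, which forces (3,4) = 3.
Cage e has sum 12, so (3,5) = 2.
Row 4 already has 6; hence (4,5) = 3.
The full grid is 3 6 4 5 1 2 / 4 1 2 6 5 3 / 6 4 1 3 2 5 / 1 2 5 4 3 6 / 5 3 6 2 4 1 / 2 5 3 1 6 4.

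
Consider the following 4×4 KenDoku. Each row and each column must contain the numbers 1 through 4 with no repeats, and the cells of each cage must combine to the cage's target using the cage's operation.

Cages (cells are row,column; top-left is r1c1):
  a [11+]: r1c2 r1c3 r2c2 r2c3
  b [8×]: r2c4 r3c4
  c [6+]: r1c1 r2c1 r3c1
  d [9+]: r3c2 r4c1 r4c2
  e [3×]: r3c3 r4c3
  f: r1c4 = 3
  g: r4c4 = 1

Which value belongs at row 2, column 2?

1

Cage f is given, leaving r1c4 = 3.
G is a freebie; hence r4c4 = 1.
The two cells of cage e must have product 3, which forces r3c3 = 1.
Row 4 already has 1, leaving r4c3 = 3.
Cage d needs sum 9, which forces r3c2 = 3.
The 3 cells of cage c must have sum 6, which forces r1c1 = 1.
1 is placed in row 1, leaving r1c2 = 4.
Row 1 already has 4; hence r1c3 = 2.
Cage c needs sum 6, so r2c1 = 3.
Column 2 already has 4, which forces r2c2 = 1.
Column 3 now contains 2, which forces r2c3 = 4.
Row 2 now contains 4; hence r2c4 = 2.
3 is placed in row 3, so r3c1 = 2.
Column 4 now contains 2, which forces r3c4 = 4.
Column 1 already has 2, leaving r4c1 = 4.
Column 2 already has 4; hence r4c2 = 2.
Completed grid: 1 4 2 3 / 3 1 4 2 / 2 3 1 4 / 4 2 3 1.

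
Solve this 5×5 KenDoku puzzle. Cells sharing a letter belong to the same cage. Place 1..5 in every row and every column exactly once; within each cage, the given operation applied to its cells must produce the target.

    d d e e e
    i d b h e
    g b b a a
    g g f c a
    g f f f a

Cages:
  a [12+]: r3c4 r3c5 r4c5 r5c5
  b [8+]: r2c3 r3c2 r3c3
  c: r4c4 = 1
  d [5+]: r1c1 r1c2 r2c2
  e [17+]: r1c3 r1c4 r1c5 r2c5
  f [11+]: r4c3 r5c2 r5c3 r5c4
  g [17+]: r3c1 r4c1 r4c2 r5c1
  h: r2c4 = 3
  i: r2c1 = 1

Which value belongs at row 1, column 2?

Cage i is given, so r2c1 = 1.
1 is placed in row 2; hence r2c2 = 2.
H is a freebie; hence r2c4 = 3.
The 4 cells of cage e must have sum 17, so r2c5 = 5.
Cage g has sum 17, which forces r4c2 = 5.
C is a freebie, so r4c4 = 1.
1 is placed in column 1, so r1c1 = 2.
Cage d needs sum 5, which forces r1c2 = 1.
Row 2 now contains 5; hence r2c3 = 4.
Column 2 now contains 1, so r3c2 = 3.
Row 3 already has 3, leaving r3c3 = 1.
3 is placed in column 2, which forces r5c2 = 4.
Cage a needs sum 12, so r3c4 = 5.
Cage f has sum 11, leaving r4c3 = 2.
Row 4 now contains 2, which forces r4c5 = 4.
Cage f has sum 11; hence r5c3 = 3.
The 4 cells of cage f must have sum 11, which forces r5c4 = 2.
Cage a has sum 12, so r5c5 = 1.
Column 3 now contains 3, so r1c3 = 5.
Column 4 already has 5, which forces r1c4 = 4.
Column 5 already has 4; hence r1c5 = 3.
Row 3 already has 5; hence r3c1 = 4.
Column 5 already has 4, which forces r3c5 = 2.
Row 4 now contains 4, which forces r4c1 = 3.
Row 5 now contains 3, which forces r5c1 = 5.
The full grid is 2 1 5 4 3 / 1 2 4 3 5 / 4 3 1 5 2 / 3 5 2 1 4 / 5 4 3 2 1.

1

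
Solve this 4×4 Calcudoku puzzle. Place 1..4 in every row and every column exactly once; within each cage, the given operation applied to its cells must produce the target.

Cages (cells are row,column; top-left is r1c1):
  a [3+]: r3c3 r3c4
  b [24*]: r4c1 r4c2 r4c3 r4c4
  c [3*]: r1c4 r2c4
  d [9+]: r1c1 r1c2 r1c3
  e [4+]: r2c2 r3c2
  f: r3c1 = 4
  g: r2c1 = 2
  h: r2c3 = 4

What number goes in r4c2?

2

Cage g is a single given cell; hence r2c1 = 2.
Cage h is a single given cell, leaving r2c3 = 4.
Cage f is given, so r3c1 = 4.
Column 1 now contains 4, which forces r1c1 = 3.
Cage d has sum 9; hence r1c2 = 4.
Cage d has sum 9; hence r1c3 = 2.
Row 1 already has 3; hence r1c4 = 1.
Column 4 now contains 1, leaving r2c4 = 3.
Column 3 already has 2, which forces r3c3 = 1.
Column 4 now contains 1; hence r3c4 = 2.
3 is placed in column 1; hence r4c1 = 1.
Column 3 already has 1, leaving r4c3 = 3.
Column 4 now contains 2; hence r4c4 = 4.
3 is placed in row 2, leaving r2c2 = 1.
Row 3 now contains 1, leaving r3c2 = 3.
3 is placed in row 4, which forces r4c2 = 2.
Filled in: 3 4 2 1 / 2 1 4 3 / 4 3 1 2 / 1 2 3 4.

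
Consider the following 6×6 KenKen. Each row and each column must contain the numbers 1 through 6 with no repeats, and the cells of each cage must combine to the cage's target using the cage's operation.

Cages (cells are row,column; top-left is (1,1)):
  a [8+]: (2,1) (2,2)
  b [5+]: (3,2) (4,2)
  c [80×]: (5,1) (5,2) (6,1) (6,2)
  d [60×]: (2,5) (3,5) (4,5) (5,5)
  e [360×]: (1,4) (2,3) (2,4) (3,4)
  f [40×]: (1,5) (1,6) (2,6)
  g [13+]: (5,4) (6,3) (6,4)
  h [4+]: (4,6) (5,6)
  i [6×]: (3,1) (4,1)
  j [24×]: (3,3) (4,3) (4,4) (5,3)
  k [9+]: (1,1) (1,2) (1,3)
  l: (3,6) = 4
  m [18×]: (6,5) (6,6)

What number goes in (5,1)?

5

Cage l is a single given cell; hence (3,6) = 4.
The 3 cells of cage f must have product 40, so (1,5) = 4.
In row 2, 1 can only go at (2,5), so (2,5) = 1.
Row 4 needs a 5, and only (4,5) is open for it.
In row 3, 5 can only go at (3,4), so (3,4) = 5.
In column 5, 3 can only go at (6,5), so (6,5) = 3.
Row 6 now contains 3; hence (6,6) = 6.
The 3 cells of cage g must have sum 13, so (5,4) = 6.
6 is placed in row 5, so (5,5) = 2.
Cage g needs sum 13; hence (6,3) = 5.
Cage g has sum 13, which forces (6,4) = 2.
Column 4 now contains 6, leaving (1,4) = 3.
Cage e needs product 360; hence (2,3) = 6.
Cage e has product 360, which forces (2,4) = 4.
Column 5 now contains 2, so (3,5) = 6.
Column 4 already has 4; hence (4,4) = 1.
1 is placed in row 4, leaving (4,6) = 3.
Column 6 already has 3, so (5,6) = 1.
In row 1, 5 can only go at (1,6), so (1,6) = 5.
Column 6 already has 5, so (2,6) = 2.
In row 3, 2 can only go at (3,3), so (3,3) = 2.
Column 3 already has 2, which forces (1,3) = 1.
Column 3 already has 2, which forces (4,3) = 4.
Cage j needs product 24; hence (5,3) = 3.
Cage b needs two cells with sum 5, so (3,2) = 3.
4 is placed in row 4, which forces (4,2) = 2.
The 3 cells of cage k must have sum 9, which forces (1,1) = 2.
Column 2 already has 2, so (1,2) = 6.
Cage a's pair has sum 8; hence (2,1) = 3.
Column 2 now contains 3, leaving (2,2) = 5.
Row 3 already has 3, leaving (3,1) = 1.
2 is placed in row 4, which forces (4,1) = 6.
Column 2 already has 5; hence (5,2) = 4.
1 is placed in column 1, which forces (6,1) = 4.
Column 2 now contains 4, so (6,2) = 1.
Row 5 now contains 4, leaving (5,1) = 5.
Filled in: 2 6 1 3 4 5 / 3 5 6 4 1 2 / 1 3 2 5 6 4 / 6 2 4 1 5 3 / 5 4 3 6 2 1 / 4 1 5 2 3 6.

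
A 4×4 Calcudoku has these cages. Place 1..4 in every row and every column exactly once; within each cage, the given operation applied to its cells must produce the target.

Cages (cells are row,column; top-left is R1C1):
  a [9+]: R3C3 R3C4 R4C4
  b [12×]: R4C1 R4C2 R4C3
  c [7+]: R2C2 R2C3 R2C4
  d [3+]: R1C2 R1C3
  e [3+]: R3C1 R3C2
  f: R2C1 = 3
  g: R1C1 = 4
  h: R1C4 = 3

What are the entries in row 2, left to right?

Cage g is a single given cell; hence R1C1 = 4.
Cage h is given, leaving R1C4 = 3.
Cage f is given, so R2C1 = 3.
Column 1 now contains 3, leaving R4C1 = 1.
Column 1 now contains 1; hence R3C1 = 2.
The two cells of cage e must have sum 3, so R3C2 = 1.
Row 3 already has 1; hence R3C4 = 4.
Column 4 already has 4, leaving R4C4 = 2.
1 is placed in column 2, which forces R1C2 = 2.
Cage d needs two cells with sum 3, so R1C3 = 1.
Column 2 already has 2; hence R2C2 = 4.
4 is placed in row 2; hence R2C3 = 2.
Column 4 already has 2, which forces R2C4 = 1.
Row 3 now contains 4, so R3C3 = 3.
Column 2 already has 4; hence R4C2 = 3.
Column 3 already has 3, which forces R4C3 = 4.
The full grid is 4 2 1 3 / 3 4 2 1 / 2 1 3 4 / 1 3 4 2.

3 4 2 1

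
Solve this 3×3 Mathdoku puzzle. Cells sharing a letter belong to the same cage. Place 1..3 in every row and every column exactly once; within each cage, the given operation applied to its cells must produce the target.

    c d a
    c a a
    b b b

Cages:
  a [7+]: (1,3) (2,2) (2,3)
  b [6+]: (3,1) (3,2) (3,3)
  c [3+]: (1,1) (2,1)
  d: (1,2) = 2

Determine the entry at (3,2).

Cage d is a single given cell, which forces (1,2) = 2.
Row 1 already has 2, which forces (1,3) = 3.
Column 2 already has 2, so (2,2) = 3.
Column 3 now contains 3, leaving (2,3) = 1.
3 is placed in column 2; hence (3,2) = 1.
Column 3 already has 1, so (3,3) = 2.
Row 1 already has 2, which forces (1,1) = 1.
Row 2 now contains 1; hence (2,1) = 2.
Row 3 now contains 2, so (3,1) = 3.
The full grid is 1 2 3 / 2 3 1 / 3 1 2.

1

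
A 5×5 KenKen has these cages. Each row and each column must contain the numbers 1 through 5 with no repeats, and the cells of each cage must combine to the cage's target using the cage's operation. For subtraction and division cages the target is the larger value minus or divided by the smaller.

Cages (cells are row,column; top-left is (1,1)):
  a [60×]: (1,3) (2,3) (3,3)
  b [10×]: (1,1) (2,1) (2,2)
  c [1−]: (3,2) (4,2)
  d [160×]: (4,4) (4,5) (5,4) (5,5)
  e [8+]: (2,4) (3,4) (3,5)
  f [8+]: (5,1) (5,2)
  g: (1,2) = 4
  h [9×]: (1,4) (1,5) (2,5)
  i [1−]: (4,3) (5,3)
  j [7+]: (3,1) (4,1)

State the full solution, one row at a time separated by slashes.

Cage g is given, leaving (1,2) = 4.
The 3 cells of cage h must have product 9, which forces (1,4) = 3.
Cage h has product 9, leaving (1,5) = 1.
The 3 cells of cage h must have product 9; hence (2,5) = 3.
Row 1 already has 3, so (1,3) = 5.
Cage a needs product 60, which forces (2,3) = 4.
Cage a has product 60, so (3,3) = 3.
5 is placed in row 1, so (1,1) = 2.
Cage j's pair has sum 7, so (3,1) = 4.
Cage j's pair has sum 7; hence (4,1) = 3.
Column 1 now contains 3, so (5,1) = 5.
Row 5 now contains 5, so (5,2) = 3.
Column 1 now contains 5, so (2,1) = 1.
Cage b needs product 10; hence (2,2) = 5.
Row 2 already has 5, leaving (2,4) = 2.
Column 4 now contains 2; hence (5,4) = 4.
Row 5 already has 4; hence (5,5) = 2.
Cage e needs sum 8, leaving (3,4) = 1.
Column 5 now contains 2, leaving (3,5) = 5.
Cage i's pair has difference 1, leaving (4,3) = 2.
Column 4 now contains 4; hence (4,4) = 5.
Cage d needs product 160, so (4,5) = 4.
Row 5 already has 2, which forces (5,3) = 1.
Row 3 already has 1, leaving (3,2) = 2.
Row 4 now contains 2; hence (4,2) = 1.

2 4 5 3 1 / 1 5 4 2 3 / 4 2 3 1 5 / 3 1 2 5 4 / 5 3 1 4 2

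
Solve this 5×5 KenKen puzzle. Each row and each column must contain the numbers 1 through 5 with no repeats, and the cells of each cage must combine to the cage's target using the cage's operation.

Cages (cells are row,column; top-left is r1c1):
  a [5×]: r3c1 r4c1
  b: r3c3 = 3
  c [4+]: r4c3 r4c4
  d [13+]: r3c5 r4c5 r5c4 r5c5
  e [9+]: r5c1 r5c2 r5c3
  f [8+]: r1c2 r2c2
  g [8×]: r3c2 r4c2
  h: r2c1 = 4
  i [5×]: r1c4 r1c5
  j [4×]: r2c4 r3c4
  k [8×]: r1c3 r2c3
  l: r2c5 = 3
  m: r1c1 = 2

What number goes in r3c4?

Cage m is given, leaving r1c1 = 2.
Row 1 already has 2, so r1c3 = 4.
H is a freebie, so r2c1 = 4.
Column 3 now contains 4, leaving r2c3 = 2.
4 is placed in row 2, so r2c4 = 1.
L is a freebie, leaving r2c5 = 3.
B is a freebie, so r3c3 = 3.
Column 4 already has 1, leaving r3c4 = 4.
3 is placed in column 3, which forces r4c3 = 1.
Column 4 already has 1; hence r4c4 = 3.
Column 3 now contains 1; hence r5c3 = 5.
Row 5 now contains 5; hence r5c4 = 2.
Cage f's pair has sum 8, leaving r1c2 = 3.
Column 4 already has 1, leaving r1c4 = 5.
Cage i's pair has product 5, so r1c5 = 1.
Row 2 already has 3, leaving r2c2 = 5.
Cage a's pair has product 5, so r3c1 = 1.
Row 3 already has 4, which forces r3c2 = 2.
Row 3 now contains 2; hence r3c5 = 5.
1 is placed in row 4, which forces r4c1 = 5.
Cage g's pair has product 8; hence r4c2 = 4.
5 is placed in column 5, which forces r4c5 = 2.
1 is placed in column 1, leaving r5c1 = 3.
Column 2 now contains 3, which forces r5c2 = 1.
Cage d needs sum 13, so r5c5 = 4.
The full grid is 2 3 4 5 1 / 4 5 2 1 3 / 1 2 3 4 5 / 5 4 1 3 2 / 3 1 5 2 4.

4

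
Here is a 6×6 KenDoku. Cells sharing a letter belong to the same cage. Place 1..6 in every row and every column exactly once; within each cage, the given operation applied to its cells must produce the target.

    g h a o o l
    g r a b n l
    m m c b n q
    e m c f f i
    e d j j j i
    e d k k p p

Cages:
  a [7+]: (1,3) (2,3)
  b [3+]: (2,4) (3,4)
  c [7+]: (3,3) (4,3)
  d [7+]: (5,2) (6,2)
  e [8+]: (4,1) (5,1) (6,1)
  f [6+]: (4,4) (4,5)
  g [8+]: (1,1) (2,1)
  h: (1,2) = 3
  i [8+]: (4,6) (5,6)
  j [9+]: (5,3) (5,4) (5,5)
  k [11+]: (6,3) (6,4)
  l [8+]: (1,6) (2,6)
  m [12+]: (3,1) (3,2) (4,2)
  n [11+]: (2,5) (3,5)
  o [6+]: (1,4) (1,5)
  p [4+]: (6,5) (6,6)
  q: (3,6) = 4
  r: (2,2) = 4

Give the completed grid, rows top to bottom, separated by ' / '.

H is a freebie, which forces (1,2) = 3.
Cage r is given; hence (2,2) = 4.
Cage q is a single given cell; hence (3,6) = 4.
Row 3 needs a 3, and only (3,3) is open for it.
Cage c's pair has sum 7, leaving (4,3) = 4.
The only place for 4 in row 6 is (6,1).
In row 4, 2 can only go at (4,6), so (4,6) = 2.
Cage l needs two cells with sum 8, which forces (1,6) = 5.
The two cells of cage l must have sum 8; hence (2,6) = 3.
Cage i's pair has sum 8; hence (5,6) = 6.
Column 6 already has 3, so (6,6) = 1.
1 is placed in row 6, so (6,5) = 3.
Cage j has sum 9; hence (5,4) = 3.
Cage e has sum 8, which forces (4,1) = 3.
3 is placed in row 5, so (5,1) = 1.
Cage j has sum 9; hence (5,3) = 2.
Cage j has sum 9; hence (5,5) = 4.
Cage o's pair has sum 6; hence (1,4) = 4.
4 is placed in column 5, which forces (1,5) = 2.
2 is placed in row 5; hence (5,2) = 5.
Cage d's pair has sum 7, leaving (6,2) = 2.
Row 1 now contains 2, leaving (1,1) = 6.
Row 1 already has 6, leaving (1,3) = 1.
The two cells of cage g must have sum 8, so (2,1) = 2.
Column 3 already has 1, so (2,3) = 6.
2 is placed in row 2, so (2,4) = 1.
Row 2 now contains 6, so (2,5) = 5.
The 3 cells of cage m must have sum 12; hence (3,1) = 5.
Column 4 now contains 1, leaving (3,4) = 2.
Column 5 already has 5, so (3,5) = 6.
Column 4 now contains 1, leaving (4,4) = 5.
Column 5 already has 5, leaving (4,5) = 1.
Column 3 now contains 6, so (6,3) = 5.
5 is placed in column 4, leaving (6,4) = 6.
6 is placed in row 3, leaving (3,2) = 1.
1 is placed in row 4, which forces (4,2) = 6.

6 3 1 4 2 5 / 2 4 6 1 5 3 / 5 1 3 2 6 4 / 3 6 4 5 1 2 / 1 5 2 3 4 6 / 4 2 5 6 3 1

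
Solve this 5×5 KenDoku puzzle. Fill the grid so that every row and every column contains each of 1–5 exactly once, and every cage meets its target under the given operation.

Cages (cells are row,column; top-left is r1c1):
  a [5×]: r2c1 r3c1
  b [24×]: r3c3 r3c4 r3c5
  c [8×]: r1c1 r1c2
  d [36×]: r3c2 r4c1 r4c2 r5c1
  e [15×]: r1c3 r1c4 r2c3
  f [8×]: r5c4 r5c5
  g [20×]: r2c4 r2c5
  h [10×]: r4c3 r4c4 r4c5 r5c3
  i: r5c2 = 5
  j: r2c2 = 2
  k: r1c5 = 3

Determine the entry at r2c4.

4

Cage k is a single given cell; hence r1c5 = 3.
Cage j is given, which forces r2c2 = 2.
I is a freebie, so r5c2 = 5.
The 4 cells of cage h must have product 10, so r5c3 = 1.
Cage c needs two cells with product 8, which forces r1c1 = 2.
Column 2 now contains 2, so r1c2 = 4.
Column 3 now contains 1, leaving r1c3 = 5.
The 3 cells of cage e must have product 15; hence r1c4 = 1.
The 3 cells of cage e must have product 15, leaving r2c3 = 3.
Column 3 now contains 5, so r4c3 = 2.
Row 4 now contains 2, so r4c4 = 5.
5 is placed in row 4; hence r4c5 = 1.
Column 4 already has 5, so r2c4 = 4.
Cage g's pair has product 20, leaving r2c5 = 5.
Cage d has product 36; hence r3c2 = 1.
Column 3 already has 2, which forces r3c3 = 4.
Cage b needs product 24, so r3c4 = 3.
Cage b has product 24, leaving r3c5 = 2.
Cage d has product 36, which forces r4c1 = 4.
Row 4 now contains 1, leaving r4c2 = 3.
Cage d needs product 36; hence r5c1 = 3.
Column 4 already has 4, which forces r5c4 = 2.
Column 5 already has 2, leaving r5c5 = 4.
5 is placed in row 2, which forces r2c1 = 1.
1 is placed in row 3; hence r3c1 = 5.
Filled in: 2 4 5 1 3 / 1 2 3 4 5 / 5 1 4 3 2 / 4 3 2 5 1 / 3 5 1 2 4.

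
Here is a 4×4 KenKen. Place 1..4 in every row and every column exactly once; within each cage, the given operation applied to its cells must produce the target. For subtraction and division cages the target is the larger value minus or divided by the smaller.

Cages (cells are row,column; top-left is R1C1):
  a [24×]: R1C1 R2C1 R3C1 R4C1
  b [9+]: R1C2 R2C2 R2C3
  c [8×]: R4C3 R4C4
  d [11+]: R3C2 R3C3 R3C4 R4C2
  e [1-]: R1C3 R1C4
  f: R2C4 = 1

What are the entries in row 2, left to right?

Cage f is given, which forces R2C4 = 1.
Row 4 needs a 1, and only R4C1 is open for it.
The only place for 1 in row 1 is R1C3.
Cage e needs two cells with difference 1; hence R1C4 = 2.
Column 4 already has 2, so R4C4 = 4.
Column 4 now contains 4, so R3C4 = 3.
Row 4 now contains 4, which forces R4C3 = 2.
Cage b has sum 9, leaving R2C2 = 2.
The 4 cells of cage d must have sum 11, so R3C2 = 1.
Column 3 already has 2, leaving R3C3 = 4.
Row 4 now contains 2, leaving R4C2 = 3.
Column 2 now contains 3, which forces R1C2 = 4.
Column 3 already has 4, which forces R2C3 = 3.
4 is placed in row 3, leaving R3C1 = 2.
4 is placed in row 1, leaving R1C1 = 3.
Row 2 already has 3, which forces R2C1 = 4.
Filled in: 3 4 1 2 / 4 2 3 1 / 2 1 4 3 / 1 3 2 4.

4 2 3 1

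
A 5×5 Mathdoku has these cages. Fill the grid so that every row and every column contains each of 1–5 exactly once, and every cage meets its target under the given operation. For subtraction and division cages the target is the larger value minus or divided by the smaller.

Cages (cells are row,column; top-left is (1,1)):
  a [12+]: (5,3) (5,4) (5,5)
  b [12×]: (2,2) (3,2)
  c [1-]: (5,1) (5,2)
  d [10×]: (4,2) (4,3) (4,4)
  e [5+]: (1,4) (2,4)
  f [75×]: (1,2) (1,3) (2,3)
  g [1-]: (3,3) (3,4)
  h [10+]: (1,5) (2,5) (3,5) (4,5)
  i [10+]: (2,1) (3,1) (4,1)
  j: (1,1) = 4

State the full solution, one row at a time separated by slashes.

4 5 3 1 2 / 2 3 5 4 1 / 5 4 1 2 3 / 3 1 2 5 4 / 1 2 4 3 5

Cage j is given, so (1,1) = 4.
Cage f needs product 75, so (1,2) = 5.
Cage f has product 75, which forces (1,3) = 3.
Cage f has product 75; hence (2,3) = 5.
5 is placed in column 3, so (5,3) = 4.
Cage d needs product 10, so (4,4) = 5.
Column 4 now contains 5; hence (5,4) = 3.
Row 5 now contains 3; hence (5,5) = 5.
The two cells of cage e must have sum 5, which forces (1,4) = 1.
1 is placed in row 1; hence (1,5) = 2.
3 is placed in column 4, so (2,4) = 4.
Cage i has sum 10, which forces (3,1) = 5.
Column 4 now contains 1, which forces (3,4) = 2.
Row 2 already has 4, leaving (2,2) = 3.
Row 2 already has 3, leaving (2,5) = 1.
The two cells of cage b must have product 12, which forces (3,2) = 4.
Row 3 now contains 2, leaving (3,3) = 1.
Row 3 already has 4, which forces (3,5) = 3.
Column 3 now contains 1, which forces (4,3) = 2.
3 is placed in column 5, so (4,5) = 4.
Row 2 already has 3, which forces (2,1) = 2.
Row 4 already has 2; hence (4,1) = 3.
Row 4 already has 2; hence (4,2) = 1.
Column 1 now contains 2; hence (5,1) = 1.
Column 2 already has 1, which forces (5,2) = 2.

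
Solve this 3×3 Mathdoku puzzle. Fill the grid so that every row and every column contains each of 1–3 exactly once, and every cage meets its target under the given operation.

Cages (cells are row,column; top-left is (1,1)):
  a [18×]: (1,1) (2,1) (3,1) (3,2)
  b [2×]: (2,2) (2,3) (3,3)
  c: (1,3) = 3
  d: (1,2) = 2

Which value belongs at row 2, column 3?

Cage d is given, leaving (1,2) = 2.
Cage c is a single given cell; hence (1,3) = 3.
Cage b has product 2, leaving (2,2) = 1.
Cage b has product 2, which forces (2,3) = 2.
The 4 cells of cage a must have product 18, so (3,2) = 3.
The 3 cells of cage b must have product 2; hence (3,3) = 1.
Row 1 already has 3, leaving (1,1) = 1.
2 is placed in row 2, leaving (2,1) = 3.
Row 3 now contains 1; hence (3,1) = 2.
Completed grid: 1 2 3 / 3 1 2 / 2 3 1.

2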